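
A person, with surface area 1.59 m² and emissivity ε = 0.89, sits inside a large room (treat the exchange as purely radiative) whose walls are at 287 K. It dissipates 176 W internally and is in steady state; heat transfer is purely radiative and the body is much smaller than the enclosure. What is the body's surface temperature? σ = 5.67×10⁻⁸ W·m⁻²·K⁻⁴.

For a small grey body in a large enclosure, net radiated power = εσA(T⁴ − T_w⁴).
Steady state: P = εσA(T⁴ − T_w⁴) with A = 1.59 m².
T⁴ = P/(εσA) + T_w⁴ = 176/(0.89·5.67×10⁻⁸·1.590) + (287)⁴
    = 2.194×10⁹ + 6.785×10⁹ = 8.978×10⁹ K⁴.

T ≈ 308 K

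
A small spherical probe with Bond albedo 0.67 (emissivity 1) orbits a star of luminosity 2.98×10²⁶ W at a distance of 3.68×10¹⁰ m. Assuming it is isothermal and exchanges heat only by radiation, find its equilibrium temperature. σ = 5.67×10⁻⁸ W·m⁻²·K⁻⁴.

First find the stellar flux at distance d: S = L/(4πd²) = 2.98×10²⁶/(4π·(3.68×10¹⁰)²) = 17510 W/m².
For an isothermal sphere, absorbed (1−a)S·πr² = emitted σ·4πr²·T⁴, so T⁴ = (1−a)S/(4σ).
T⁴ = 0.330·17510/(4·5.67×10⁻⁸) = 2.548×10¹⁰ K⁴.

T ≈ 400 K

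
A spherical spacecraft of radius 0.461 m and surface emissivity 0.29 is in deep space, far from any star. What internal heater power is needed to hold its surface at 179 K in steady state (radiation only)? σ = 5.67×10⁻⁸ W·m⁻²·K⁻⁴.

P = εσ·4πr²·T⁴.
4πr² = 2.671 m²; T⁴ = 1.027×10⁹ K⁴.
P = 0.29·5.67×10⁻⁸·2.671·1.027×10⁹.

P ≈ 45.1 W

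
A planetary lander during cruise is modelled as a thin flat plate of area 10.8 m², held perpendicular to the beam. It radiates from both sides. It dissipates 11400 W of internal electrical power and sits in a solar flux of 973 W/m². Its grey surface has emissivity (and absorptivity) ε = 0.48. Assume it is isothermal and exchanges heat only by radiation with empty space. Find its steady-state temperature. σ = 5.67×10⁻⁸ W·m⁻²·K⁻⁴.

T ≈ 409 K

At steady state, absorbed solar power + internal power = radiated power.
Absorbed: α·S·A_cross = 0.48·973·10.80 = 5044 W (cross-section A).
Total input = 5044 + 11400 = 16440 W.
Radiated: εσ·A_surf·T⁴ with A_surf = 2A = 21.60 m².
T⁴ = 16440/(0.48·5.67×10⁻⁸·21.60) = 2.797×10¹⁰ K⁴.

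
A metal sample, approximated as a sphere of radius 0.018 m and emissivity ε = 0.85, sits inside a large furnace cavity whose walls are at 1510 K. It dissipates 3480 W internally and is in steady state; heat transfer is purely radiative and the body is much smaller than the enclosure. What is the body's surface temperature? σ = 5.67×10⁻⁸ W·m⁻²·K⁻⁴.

T ≈ 2190 K

For a small grey body in a large enclosure, net radiated power = εσA(T⁴ − T_w⁴).
Steady state: P = εσA(T⁴ − T_w⁴) with A = 4πr² = 0.004072 m².
T⁴ = P/(εσA) + T_w⁴ = 3480/(0.85·5.67×10⁻⁸·0.004072) + (1510)⁴
    = 1.773×10¹³ + 5.199×10¹² = 2.293×10¹³ K⁴.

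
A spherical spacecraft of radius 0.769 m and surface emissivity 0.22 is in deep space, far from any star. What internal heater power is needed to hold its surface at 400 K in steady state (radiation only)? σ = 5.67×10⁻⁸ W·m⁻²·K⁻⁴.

P ≈ 2370 W

P = εσ·4πr²·T⁴.
4πr² = 7.431 m²; T⁴ = 2.560×10¹⁰ K⁴.
P = 0.22·5.67×10⁻⁸·7.431·2.560×10¹⁰.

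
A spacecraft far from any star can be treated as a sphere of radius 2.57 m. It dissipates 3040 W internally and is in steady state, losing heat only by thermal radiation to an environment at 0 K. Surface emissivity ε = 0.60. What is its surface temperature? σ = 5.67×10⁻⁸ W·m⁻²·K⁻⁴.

Steady state: internal power = radiated power, P = εσA T⁴.
Radiating area A = 4πr² = 83.00 m².
T⁴ = P/(εσA) = 3040/(0.60·5.67×10⁻⁸·83.00) = 1.077×10⁹ K⁴.
T = (1.077×10⁹)^(1/4).

T ≈ 181 K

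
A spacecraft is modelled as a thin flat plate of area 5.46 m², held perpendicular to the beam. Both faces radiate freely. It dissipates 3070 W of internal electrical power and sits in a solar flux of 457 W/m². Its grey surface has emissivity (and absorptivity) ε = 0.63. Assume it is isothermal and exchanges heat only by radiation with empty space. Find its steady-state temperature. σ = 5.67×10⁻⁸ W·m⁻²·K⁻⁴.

At steady state, absorbed solar power + internal power = radiated power.
Absorbed: α·S·A_cross = 0.63·457·5.460 = 1572 W (cross-section A).
Total input = 1572 + 3070 = 4642 W.
Radiated: εσ·A_surf·T⁴ with A_surf = 2A = 10.92 m².
T⁴ = 4642/(0.63·5.67×10⁻⁸·10.92) = 1.190×10¹⁰ K⁴.

T ≈ 330 K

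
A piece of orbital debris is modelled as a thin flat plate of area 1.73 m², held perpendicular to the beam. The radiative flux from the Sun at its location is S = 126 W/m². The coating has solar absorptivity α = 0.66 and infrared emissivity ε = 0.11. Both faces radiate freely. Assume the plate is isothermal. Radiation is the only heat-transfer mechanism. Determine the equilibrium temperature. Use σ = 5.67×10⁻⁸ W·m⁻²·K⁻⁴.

At equilibrium, absorbed power = emitted power.
Absorbing cross-section = A = 1.730 m²; emitting surface = 2A = 3.460 m² (ratio 2).
αS·A_cross = εσ·A_surf·T⁴  ⇒  T⁴ = αS/(ε·2σ).
T⁴ = 0.660·126/(0.11·2·5.67×10⁻⁸) = 6.667×10⁹ K⁴.
T = (6.667×10⁹)^(1/4).

T ≈ 286 K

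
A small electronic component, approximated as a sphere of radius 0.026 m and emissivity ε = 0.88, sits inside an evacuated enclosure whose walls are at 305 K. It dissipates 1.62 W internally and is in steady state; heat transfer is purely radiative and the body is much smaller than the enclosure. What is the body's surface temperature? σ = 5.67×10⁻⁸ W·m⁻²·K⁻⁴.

For a small grey body in a large enclosure, net radiated power = εσA(T⁴ − T_w⁴).
Steady state: P = εσA(T⁴ − T_w⁴) with A = 4πr² = 0.008495 m².
T⁴ = P/(εσA) + T_w⁴ = 1.62/(0.88·5.67×10⁻⁸·0.008495) + (305)⁴
    = 3.822×10⁹ + 8.654×10⁹ = 1.248×10¹⁰ K⁴.

T ≈ 334 K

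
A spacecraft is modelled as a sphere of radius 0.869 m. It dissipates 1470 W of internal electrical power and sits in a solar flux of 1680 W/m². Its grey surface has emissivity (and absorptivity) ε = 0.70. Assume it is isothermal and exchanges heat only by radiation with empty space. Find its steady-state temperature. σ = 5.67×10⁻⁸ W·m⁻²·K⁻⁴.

T ≈ 326 K

At steady state, absorbed solar power + internal power = radiated power.
Absorbed: α·S·A_cross = 0.70·1680·2.372 = 2790 W (cross-section πr²).
Total input = 2790 + 1470 = 4260 W.
Radiated: εσ·A_surf·T⁴ with A_surf = 4πr² = 9.490 m².
T⁴ = 4260/(0.70·5.67×10⁻⁸·9.490) = 1.131×10¹⁰ K⁴.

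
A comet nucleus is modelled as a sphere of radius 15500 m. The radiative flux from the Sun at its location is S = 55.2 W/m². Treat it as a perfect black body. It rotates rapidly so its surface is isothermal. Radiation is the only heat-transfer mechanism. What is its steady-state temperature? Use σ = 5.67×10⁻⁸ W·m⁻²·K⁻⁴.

At equilibrium, absorbed power = emitted power.
Absorbing cross-section = πr² = 7.548×10⁸ m²; emitting surface = 4πr² = 3.019×10⁹ m² (ratio 4).
S·A_cross = εσ·A_surf·T⁴  ⇒  T⁴ = S/(4σ).
T⁴ = 1.00·55.2/(4·5.67×10⁻⁸) = 2.434×10⁸ K⁴.
T = (2.434×10⁸)^(1/4).

T ≈ 125 K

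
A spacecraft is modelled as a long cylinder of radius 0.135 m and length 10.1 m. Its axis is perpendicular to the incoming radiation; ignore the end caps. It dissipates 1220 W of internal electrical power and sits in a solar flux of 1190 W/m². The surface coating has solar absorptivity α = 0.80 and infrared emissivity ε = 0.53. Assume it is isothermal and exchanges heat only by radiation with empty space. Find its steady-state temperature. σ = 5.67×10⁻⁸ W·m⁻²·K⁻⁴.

T ≈ 349 K

At steady state, absorbed solar power + internal power = radiated power.
Absorbed: α·S·A_cross = 0.80·1190·2.727 = 2596 W (cross-section 2rL).
Total input = 2596 + 1220 = 3816 W.
Radiated: εσ·A_surf·T⁴ with A_surf = 2πrL = 8.567 m².
T⁴ = 3816/(0.53·5.67×10⁻⁸·8.567) = 1.482×10¹⁰ K⁴.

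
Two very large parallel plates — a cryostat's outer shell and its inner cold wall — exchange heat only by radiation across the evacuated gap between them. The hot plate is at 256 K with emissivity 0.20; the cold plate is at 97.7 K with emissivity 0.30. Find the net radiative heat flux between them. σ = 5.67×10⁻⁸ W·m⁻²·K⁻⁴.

For two infinite grey parallel plates, q = σ(T₁⁴ − T₂⁴)/(1/ε₁ + 1/ε₂ − 1).
T₁⁴ − T₂⁴ = 4.295×10⁹ − 9.111×10⁷ = 4.204×10⁹ K⁴.
1/ε₁ + 1/ε₂ − 1 = 5.000 + 3.333 − 1 = 7.333.
q = 5.67×10⁻⁸ × 4.204×10⁹ / 7.333.

q ≈ 32.5 W/m²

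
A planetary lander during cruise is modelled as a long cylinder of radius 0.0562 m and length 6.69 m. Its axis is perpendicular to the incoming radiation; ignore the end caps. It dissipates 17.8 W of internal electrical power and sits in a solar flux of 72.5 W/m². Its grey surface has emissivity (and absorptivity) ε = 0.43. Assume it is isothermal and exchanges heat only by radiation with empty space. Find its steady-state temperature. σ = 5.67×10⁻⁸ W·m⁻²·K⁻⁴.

T ≈ 164 K

At steady state, absorbed solar power + internal power = radiated power.
Absorbed: α·S·A_cross = 0.43·72.5·0.7520 = 23.44 W (cross-section 2rL).
Total input = 23.44 + 17.8 = 41.24 W.
Radiated: εσ·A_surf·T⁴ with A_surf = 2πrL = 2.362 m².
T⁴ = 41.24/(0.43·5.67×10⁻⁸·2.362) = 7.161×10⁸ K⁴.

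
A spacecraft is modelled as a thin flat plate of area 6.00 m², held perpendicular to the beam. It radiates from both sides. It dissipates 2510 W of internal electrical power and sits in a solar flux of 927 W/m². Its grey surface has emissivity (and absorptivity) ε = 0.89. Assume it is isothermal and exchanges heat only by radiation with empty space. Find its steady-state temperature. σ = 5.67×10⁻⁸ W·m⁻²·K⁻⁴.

At steady state, absorbed solar power + internal power = radiated power.
Absorbed: α·S·A_cross = 0.89·927·6.000 = 4950 W (cross-section A).
Total input = 4950 + 2510 = 7460 W.
Radiated: εσ·A_surf·T⁴ with A_surf = 2A = 12.00 m².
T⁴ = 7460/(0.89·5.67×10⁻⁸·12.00) = 1.232×10¹⁰ K⁴.

T ≈ 333 K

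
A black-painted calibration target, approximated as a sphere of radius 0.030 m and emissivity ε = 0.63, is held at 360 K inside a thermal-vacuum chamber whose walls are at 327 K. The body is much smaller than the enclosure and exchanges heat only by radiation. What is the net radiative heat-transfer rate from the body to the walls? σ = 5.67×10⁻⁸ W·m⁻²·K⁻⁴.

For a small grey body in a large enclosure: P_net = εσA(T_body⁴ − T_wall⁴).
A = 4πr² = 0.01131 m²; T_body⁴ − T_wall⁴ = 1.680×10¹⁰ − 1.143×10¹⁰ = 5.362×10⁹ K⁴.
|P_net| = 0.63·5.67×10⁻⁸·0.01131·5.362×10⁹.

P_net ≈ 2.17 W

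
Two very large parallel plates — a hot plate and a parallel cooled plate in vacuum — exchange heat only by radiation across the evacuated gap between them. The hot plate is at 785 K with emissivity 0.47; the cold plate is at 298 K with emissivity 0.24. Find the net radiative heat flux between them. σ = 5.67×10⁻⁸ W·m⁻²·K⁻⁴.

q ≈ 3980 W/m²

For two infinite grey parallel plates, q = σ(T₁⁴ − T₂⁴)/(1/ε₁ + 1/ε₂ − 1).
T₁⁴ − T₂⁴ = 3.797×10¹¹ − 7.886×10⁹ = 3.718×10¹¹ K⁴.
1/ε₁ + 1/ε₂ − 1 = 2.128 + 4.167 − 1 = 5.294.
q = 5.67×10⁻⁸ × 3.718×10¹¹ / 5.294.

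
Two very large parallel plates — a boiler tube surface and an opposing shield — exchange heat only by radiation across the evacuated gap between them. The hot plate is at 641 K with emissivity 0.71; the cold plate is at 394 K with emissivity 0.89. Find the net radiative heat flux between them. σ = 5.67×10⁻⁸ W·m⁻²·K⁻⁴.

For two infinite grey parallel plates, q = σ(T₁⁴ − T₂⁴)/(1/ε₁ + 1/ε₂ − 1).
T₁⁴ − T₂⁴ = 1.688×10¹¹ − 2.410×10¹⁰ = 1.447×10¹¹ K⁴.
1/ε₁ + 1/ε₂ − 1 = 1.408 + 1.124 − 1 = 1.532.
q = 5.67×10⁻⁸ × 1.447×10¹¹ / 1.532.

q ≈ 5360 W/m²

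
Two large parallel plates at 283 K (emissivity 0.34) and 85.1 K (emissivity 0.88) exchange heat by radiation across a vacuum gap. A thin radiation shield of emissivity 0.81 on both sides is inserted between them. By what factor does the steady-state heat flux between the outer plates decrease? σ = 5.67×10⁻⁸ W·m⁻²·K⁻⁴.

Without shield: q₀ = σΔ(T⁴)/(1/ε₁+1/ε₂−1) with denominator 3.078.
With shield the two gaps are in series; the resistances add: (1/ε₁+1/ε_s−1)+(1/ε_s+1/ε₂−1) = 3.176+1.371 = 4.547.
Heat-flux ratio q₀/q = 4.547/3.078.

factor ≈ 1.48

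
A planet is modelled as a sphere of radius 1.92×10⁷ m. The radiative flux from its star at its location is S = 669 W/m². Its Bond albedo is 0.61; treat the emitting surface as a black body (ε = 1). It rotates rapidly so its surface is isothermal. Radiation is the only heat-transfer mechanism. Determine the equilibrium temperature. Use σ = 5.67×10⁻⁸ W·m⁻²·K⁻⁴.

At equilibrium, absorbed power = emitted power.
Absorbing cross-section = πr² = 1.158×10¹⁵ m²; emitting surface = 4πr² = 4.632×10¹⁵ m² (ratio 4).
(1−a)S·A_cross = εσ·A_surf·T⁴  ⇒  T⁴ = (1−a)S/(4σ).
T⁴ = 0.390·669/(4·5.67×10⁻⁸) = 1.150×10⁹ K⁴.
T = (1.150×10⁹)^(1/4).

T ≈ 184 K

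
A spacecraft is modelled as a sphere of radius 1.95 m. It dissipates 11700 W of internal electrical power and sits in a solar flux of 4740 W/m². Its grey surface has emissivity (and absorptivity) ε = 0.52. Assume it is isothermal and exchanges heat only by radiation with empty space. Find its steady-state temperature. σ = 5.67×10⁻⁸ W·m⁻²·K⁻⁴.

At steady state, absorbed solar power + internal power = radiated power.
Absorbed: α·S·A_cross = 0.52·4740·11.95 = 29440 W (cross-section πr²).
Total input = 29440 + 11700 = 41140 W.
Radiated: εσ·A_surf·T⁴ with A_surf = 4πr² = 47.78 m².
T⁴ = 41140/(0.52·5.67×10⁻⁸·47.78) = 2.920×10¹⁰ K⁴.

T ≈ 413 K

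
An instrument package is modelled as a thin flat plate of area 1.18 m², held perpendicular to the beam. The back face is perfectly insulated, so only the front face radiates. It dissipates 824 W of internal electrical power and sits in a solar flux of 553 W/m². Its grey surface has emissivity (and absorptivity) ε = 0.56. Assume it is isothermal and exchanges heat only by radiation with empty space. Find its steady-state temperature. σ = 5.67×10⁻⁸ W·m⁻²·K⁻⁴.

T ≈ 422 K

At steady state, absorbed solar power + internal power = radiated power.
Absorbed: α·S·A_cross = 0.56·553·1.180 = 365.4 W (cross-section A).
Total input = 365.4 + 824 = 1189 W.
Radiated: εσ·A_surf·T⁴ with A_surf = A = 1.180 m².
T⁴ = 1189/(0.56·5.67×10⁻⁸·1.180) = 3.175×10¹⁰ K⁴.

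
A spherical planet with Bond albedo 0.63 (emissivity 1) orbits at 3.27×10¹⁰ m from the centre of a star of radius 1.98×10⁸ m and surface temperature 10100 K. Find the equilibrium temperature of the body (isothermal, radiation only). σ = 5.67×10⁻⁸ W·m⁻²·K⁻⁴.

T ≈ 433 K

The star's surface emits σT_*⁴; at distance d the flux is S = σT_*⁴(R_*/d)².
S = 5.67×10⁻⁸·(10100)⁴·(1.98×10⁸/3.27×10¹⁰)² = 21630 W/m².
For an isothermal sphere T⁴ = (1−a)S/(4σ) = 3.529×10¹⁰ K⁴.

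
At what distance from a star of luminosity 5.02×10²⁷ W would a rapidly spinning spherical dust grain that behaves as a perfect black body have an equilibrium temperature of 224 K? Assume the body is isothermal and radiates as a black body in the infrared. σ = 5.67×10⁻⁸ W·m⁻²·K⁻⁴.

d ≈ 8.36×10¹¹ m

For an isothermal black-emitting sphere, (1−a)S·πr² = σ·4πr²·T⁴ ⇒ S = 4σT⁴/(1−a).
S = 4·5.67×10⁻⁸·(224)⁴/1.00 = 571.0 W/m².
Flux falls as S = L/(4πd²), so d = √(L/(4πS)) = √(5.02×10²⁷/(4π·571.0)).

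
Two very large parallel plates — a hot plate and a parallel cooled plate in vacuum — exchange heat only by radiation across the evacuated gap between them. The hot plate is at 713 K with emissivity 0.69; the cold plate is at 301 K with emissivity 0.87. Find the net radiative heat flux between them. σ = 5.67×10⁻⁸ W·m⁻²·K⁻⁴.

q ≈ 8870 W/m²

For two infinite grey parallel plates, q = σ(T₁⁴ − T₂⁴)/(1/ε₁ + 1/ε₂ − 1).
T₁⁴ − T₂⁴ = 2.584×10¹¹ − 8.209×10⁹ = 2.502×10¹¹ K⁴.
1/ε₁ + 1/ε₂ − 1 = 1.449 + 1.149 − 1 = 1.599.
q = 5.67×10⁻⁸ × 2.502×10¹¹ / 1.599.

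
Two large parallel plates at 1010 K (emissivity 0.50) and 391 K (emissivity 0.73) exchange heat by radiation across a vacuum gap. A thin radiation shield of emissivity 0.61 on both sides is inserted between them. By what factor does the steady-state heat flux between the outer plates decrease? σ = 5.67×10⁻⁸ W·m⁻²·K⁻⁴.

Without shield: q₀ = σΔ(T⁴)/(1/ε₁+1/ε₂−1) with denominator 2.370.
With shield the two gaps are in series; the resistances add: (1/ε₁+1/ε_s−1)+(1/ε_s+1/ε₂−1) = 2.639+2.009 = 4.649.
Heat-flux ratio q₀/q = 4.649/2.370.

factor ≈ 1.96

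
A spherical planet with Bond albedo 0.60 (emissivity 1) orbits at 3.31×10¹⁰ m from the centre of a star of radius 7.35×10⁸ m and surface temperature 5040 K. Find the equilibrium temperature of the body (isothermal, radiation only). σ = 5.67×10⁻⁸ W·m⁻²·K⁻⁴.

The star's surface emits σT_*⁴; at distance d the flux is S = σT_*⁴(R_*/d)².
S = 5.67×10⁻⁸·(5040)⁴·(7.35×10⁸/3.31×10¹⁰)² = 18040 W/m².
For an isothermal sphere T⁴ = (1−a)S/(4σ) = 3.182×10¹⁰ K⁴.

T ≈ 422 K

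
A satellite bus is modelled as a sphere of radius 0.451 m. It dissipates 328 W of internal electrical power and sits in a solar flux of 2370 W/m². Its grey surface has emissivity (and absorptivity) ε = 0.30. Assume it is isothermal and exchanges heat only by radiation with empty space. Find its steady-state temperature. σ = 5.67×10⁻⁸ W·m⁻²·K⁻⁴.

At steady state, absorbed solar power + internal power = radiated power.
Absorbed: α·S·A_cross = 0.30·2370·0.6390 = 454.3 W (cross-section πr²).
Total input = 454.3 + 328 = 782.3 W.
Radiated: εσ·A_surf·T⁴ with A_surf = 4πr² = 2.556 m².
T⁴ = 782.3/(0.30·5.67×10⁻⁸·2.556) = 1.799×10¹⁰ K⁴.

T ≈ 366 K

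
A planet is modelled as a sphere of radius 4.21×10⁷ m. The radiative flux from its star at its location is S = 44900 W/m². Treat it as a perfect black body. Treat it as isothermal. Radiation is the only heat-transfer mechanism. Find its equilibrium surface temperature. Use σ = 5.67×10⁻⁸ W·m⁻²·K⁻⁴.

T ≈ 667 K

At equilibrium, absorbed power = emitted power.
Absorbing cross-section = πr² = 5.568×10¹⁵ m²; emitting surface = 4πr² = 2.227×10¹⁶ m² (ratio 4).
S·A_cross = εσ·A_surf·T⁴  ⇒  T⁴ = S/(4σ).
T⁴ = 1.00·44900/(4·5.67×10⁻⁸) = 1.980×10¹¹ K⁴.
T = (1.980×10¹¹)^(1/4).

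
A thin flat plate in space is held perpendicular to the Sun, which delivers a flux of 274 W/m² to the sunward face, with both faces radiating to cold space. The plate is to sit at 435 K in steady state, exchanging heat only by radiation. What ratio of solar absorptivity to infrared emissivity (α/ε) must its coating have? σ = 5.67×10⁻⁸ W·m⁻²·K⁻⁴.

Balance: αS·A = εσ·2A·T⁴ ⇒ α/ε = 2σT⁴/S.
α/ε = 2·5.67×10⁻⁸·(435)⁴/274 = 2·5.67×10⁻⁸·3.581×10¹⁰/274.

α/ε ≈ 14.8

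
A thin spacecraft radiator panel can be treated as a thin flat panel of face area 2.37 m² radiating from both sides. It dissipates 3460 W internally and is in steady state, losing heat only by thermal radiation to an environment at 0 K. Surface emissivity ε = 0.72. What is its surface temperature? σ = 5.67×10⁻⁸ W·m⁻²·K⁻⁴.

T ≈ 366 K

Steady state: internal power = radiated power, P = εσA T⁴.
Radiating area A = 2·2.37 = 4.740 m².
T⁴ = P/(εσA) = 3460/(0.72·5.67×10⁻⁸·4.740) = 1.788×10¹⁰ K⁴.
T = (1.788×10¹⁰)^(1/4).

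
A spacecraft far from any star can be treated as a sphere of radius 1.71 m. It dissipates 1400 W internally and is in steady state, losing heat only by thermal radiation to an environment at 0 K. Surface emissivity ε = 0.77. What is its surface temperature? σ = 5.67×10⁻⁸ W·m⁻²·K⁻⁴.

Steady state: internal power = radiated power, P = εσA T⁴.
Radiating area A = 4πr² = 36.75 m².
T⁴ = P/(εσA) = 1400/(0.77·5.67×10⁻⁸·36.75) = 8.727×10⁸ K⁴.
T = (8.727×10⁸)^(1/4).

T ≈ 172 K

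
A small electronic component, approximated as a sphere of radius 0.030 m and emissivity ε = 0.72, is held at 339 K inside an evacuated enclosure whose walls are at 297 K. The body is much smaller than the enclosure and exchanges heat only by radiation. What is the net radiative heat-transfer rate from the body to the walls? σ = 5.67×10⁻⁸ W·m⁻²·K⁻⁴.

For a small grey body in a large enclosure: P_net = εσA(T_body⁴ − T_wall⁴).
A = 4πr² = 0.01131 m²; T_body⁴ − T_wall⁴ = 1.321×10¹⁰ − 7.781×10⁹ = 5.426×10⁹ K⁴.
|P_net| = 0.72·5.67×10⁻⁸·0.01131·5.426×10⁹.

P_net ≈ 2.51 W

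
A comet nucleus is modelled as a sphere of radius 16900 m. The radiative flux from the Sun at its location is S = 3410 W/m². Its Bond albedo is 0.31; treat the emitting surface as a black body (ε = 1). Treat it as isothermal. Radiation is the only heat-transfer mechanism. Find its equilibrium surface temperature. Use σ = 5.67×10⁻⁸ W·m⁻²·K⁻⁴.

T ≈ 319 K

At equilibrium, absorbed power = emitted power.
Absorbing cross-section = πr² = 8.973×10⁸ m²; emitting surface = 4πr² = 3.589×10⁹ m² (ratio 4).
(1−a)S·A_cross = εσ·A_surf·T⁴  ⇒  T⁴ = (1−a)S/(4σ).
T⁴ = 0.690·3410/(4·5.67×10⁻⁸) = 1.037×10¹⁰ K⁴.
T = (1.037×10¹⁰)^(1/4).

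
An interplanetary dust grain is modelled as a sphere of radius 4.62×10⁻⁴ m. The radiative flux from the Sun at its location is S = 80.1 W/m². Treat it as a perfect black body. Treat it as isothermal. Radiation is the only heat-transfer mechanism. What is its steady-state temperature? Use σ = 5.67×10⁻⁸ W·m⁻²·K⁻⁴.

T ≈ 137 K

At equilibrium, absorbed power = emitted power.
Absorbing cross-section = πr² = 6.706×10⁻⁷ m²; emitting surface = 4πr² = 2.682×10⁻⁶ m² (ratio 4).
S·A_cross = εσ·A_surf·T⁴  ⇒  T⁴ = S/(4σ).
T⁴ = 1.00·80.1/(4·5.67×10⁻⁸) = 3.532×10⁸ K⁴.
T = (3.532×10⁸)^(1/4).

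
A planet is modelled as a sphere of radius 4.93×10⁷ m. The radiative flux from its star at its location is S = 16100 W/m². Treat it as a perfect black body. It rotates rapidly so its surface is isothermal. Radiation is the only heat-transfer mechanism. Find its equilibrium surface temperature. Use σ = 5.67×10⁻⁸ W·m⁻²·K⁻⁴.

T ≈ 516 K

At equilibrium, absorbed power = emitted power.
Absorbing cross-section = πr² = 7.636×10¹⁵ m²; emitting surface = 4πr² = 3.054×10¹⁶ m² (ratio 4).
S·A_cross = εσ·A_surf·T⁴  ⇒  T⁴ = S/(4σ).
T⁴ = 1.00·16100/(4·5.67×10⁻⁸) = 7.099×10¹⁰ K⁴.
T = (7.099×10¹⁰)^(1/4).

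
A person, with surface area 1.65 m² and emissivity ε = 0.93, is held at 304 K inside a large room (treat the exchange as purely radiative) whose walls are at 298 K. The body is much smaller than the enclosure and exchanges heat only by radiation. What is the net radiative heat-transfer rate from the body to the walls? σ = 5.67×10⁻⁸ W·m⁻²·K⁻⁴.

For a small grey body in a large enclosure: P_net = εσA(T_body⁴ − T_wall⁴).
A = 1.65 m²; T_body⁴ − T_wall⁴ = 8.541×10⁹ − 7.886×10⁹ = 6.546×10⁸ K⁴.
|P_net| = 0.93·5.67×10⁻⁸·1.650·6.546×10⁸.

P_net ≈ 57.0 W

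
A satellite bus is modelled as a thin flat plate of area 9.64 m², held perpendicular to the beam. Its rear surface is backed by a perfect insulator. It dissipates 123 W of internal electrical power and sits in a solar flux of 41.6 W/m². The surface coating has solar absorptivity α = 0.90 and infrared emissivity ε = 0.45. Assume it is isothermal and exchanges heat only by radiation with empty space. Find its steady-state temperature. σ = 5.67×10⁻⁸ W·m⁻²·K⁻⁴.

At steady state, absorbed solar power + internal power = radiated power.
Absorbed: α·S·A_cross = 0.90·41.6·9.640 = 360.9 W (cross-section A).
Total input = 360.9 + 123 = 483.9 W.
Radiated: εσ·A_surf·T⁴ with A_surf = A = 9.640 m².
T⁴ = 483.9/(0.45·5.67×10⁻⁸·9.640) = 1.967×10⁹ K⁴.

T ≈ 211 K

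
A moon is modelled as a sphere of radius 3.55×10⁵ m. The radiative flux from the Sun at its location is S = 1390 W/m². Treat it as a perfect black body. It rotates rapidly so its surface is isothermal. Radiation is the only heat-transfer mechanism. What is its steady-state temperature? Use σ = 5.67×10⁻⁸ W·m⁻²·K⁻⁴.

At equilibrium, absorbed power = emitted power.
Absorbing cross-section = πr² = 3.959×10¹¹ m²; emitting surface = 4πr² = 1.584×10¹² m² (ratio 4).
S·A_cross = εσ·A_surf·T⁴  ⇒  T⁴ = S/(4σ).
T⁴ = 1.00·1390/(4·5.67×10⁻⁸) = 6.129×10⁹ K⁴.
T = (6.129×10⁹)^(1/4).

T ≈ 280 K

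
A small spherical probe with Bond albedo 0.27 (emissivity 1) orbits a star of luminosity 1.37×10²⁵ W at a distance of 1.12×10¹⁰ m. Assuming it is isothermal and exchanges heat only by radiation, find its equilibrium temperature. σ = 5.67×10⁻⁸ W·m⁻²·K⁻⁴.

First find the stellar flux at distance d: S = L/(4πd²) = 1.37×10²⁵/(4π·(1.12×10¹⁰)²) = 8691 W/m².
For an isothermal sphere, absorbed (1−a)S·πr² = emitted σ·4πr²·T⁴, so T⁴ = (1−a)S/(4σ).
T⁴ = 0.730·8691/(4·5.67×10⁻⁸) = 2.797×10¹⁰ K⁴.

T ≈ 409 K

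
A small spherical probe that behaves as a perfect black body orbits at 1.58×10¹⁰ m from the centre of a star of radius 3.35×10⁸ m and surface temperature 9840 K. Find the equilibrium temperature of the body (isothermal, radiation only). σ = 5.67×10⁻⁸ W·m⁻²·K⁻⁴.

T ≈ 1010 K

The star's surface emits σT_*⁴; at distance d the flux is S = σT_*⁴(R_*/d)².
S = 5.67×10⁻⁸·(9840)⁴·(3.35×10⁸/1.58×10¹⁰)² = 2.390×10⁵ W/m².
For an isothermal sphere T⁴ = (1−a)S/(4σ) = 1.054×10¹² K⁴.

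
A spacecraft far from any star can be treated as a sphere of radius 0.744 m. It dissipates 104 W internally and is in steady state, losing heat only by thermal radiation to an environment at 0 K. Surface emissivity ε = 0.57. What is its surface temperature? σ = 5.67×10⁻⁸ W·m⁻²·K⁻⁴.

T ≈ 147 K

Steady state: internal power = radiated power, P = εσA T⁴.
Radiating area A = 4πr² = 6.956 m².
T⁴ = P/(εσA) = 104/(0.57·5.67×10⁻⁸·6.956) = 4.626×10⁸ K⁴.
T = (4.626×10⁸)^(1/4).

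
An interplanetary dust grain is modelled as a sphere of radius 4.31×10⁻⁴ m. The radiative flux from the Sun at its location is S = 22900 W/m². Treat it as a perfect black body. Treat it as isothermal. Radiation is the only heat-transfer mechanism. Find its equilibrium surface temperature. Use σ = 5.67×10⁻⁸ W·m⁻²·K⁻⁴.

At equilibrium, absorbed power = emitted power.
Absorbing cross-section = πr² = 5.836×10⁻⁷ m²; emitting surface = 4πr² = 2.334×10⁻⁶ m² (ratio 4).
S·A_cross = εσ·A_surf·T⁴  ⇒  T⁴ = S/(4σ).
T⁴ = 1.00·22900/(4·5.67×10⁻⁸) = 1.010×10¹¹ K⁴.
T = (1.010×10¹¹)^(1/4).

T ≈ 564 K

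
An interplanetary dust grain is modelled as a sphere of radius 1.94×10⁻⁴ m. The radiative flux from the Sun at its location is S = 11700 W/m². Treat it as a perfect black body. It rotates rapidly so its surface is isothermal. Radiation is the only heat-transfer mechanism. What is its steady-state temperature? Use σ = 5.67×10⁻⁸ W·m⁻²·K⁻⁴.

T ≈ 477 K

At equilibrium, absorbed power = emitted power.
Absorbing cross-section = πr² = 1.182×10⁻⁷ m²; emitting surface = 4πr² = 4.729×10⁻⁷ m² (ratio 4).
S·A_cross = εσ·A_surf·T⁴  ⇒  T⁴ = S/(4σ).
T⁴ = 1.00·11700/(4·5.67×10⁻⁸) = 5.159×10¹⁰ K⁴.
T = (5.159×10¹⁰)^(1/4).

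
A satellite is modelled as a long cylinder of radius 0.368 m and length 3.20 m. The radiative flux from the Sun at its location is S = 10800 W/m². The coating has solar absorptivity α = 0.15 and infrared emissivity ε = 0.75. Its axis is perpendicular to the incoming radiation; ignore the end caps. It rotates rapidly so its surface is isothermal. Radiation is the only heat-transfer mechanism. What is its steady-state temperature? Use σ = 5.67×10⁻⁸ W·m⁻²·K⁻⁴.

T ≈ 332 K

At equilibrium, absorbed power = emitted power.
Absorbing cross-section = 2rL = 2.355 m²; emitting surface = 2πrL = 7.399 m² (ratio π).
αS·A_cross = εσ·A_surf·T⁴  ⇒  T⁴ = αS/(ε·πσ).
T⁴ = 0.150·10800/(0.75·π·5.67×10⁻⁸) = 1.213×10¹⁰ K⁴.
T = (1.213×10¹⁰)^(1/4).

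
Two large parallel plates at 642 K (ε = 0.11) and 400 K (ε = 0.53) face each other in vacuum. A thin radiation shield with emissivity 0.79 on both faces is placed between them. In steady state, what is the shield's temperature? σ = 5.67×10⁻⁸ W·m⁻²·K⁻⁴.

T_s ≈ 479 K

In steady state the net flux on the hot side equals that on the cold side.
σ(T₁⁴−T_s⁴)/D₁ = σ(T_s⁴−T₂⁴)/D₂, with D₁ = 1/ε₁+1/ε_s−1 = 9.357, D₂ = 1/ε_s+1/ε₂−1 = 2.153.
Solve for T_s⁴: T_s⁴ = (D₂·T₁⁴ + D₁·T₂⁴)/(D₁+D₂) = 5.258×10¹⁰ K⁴.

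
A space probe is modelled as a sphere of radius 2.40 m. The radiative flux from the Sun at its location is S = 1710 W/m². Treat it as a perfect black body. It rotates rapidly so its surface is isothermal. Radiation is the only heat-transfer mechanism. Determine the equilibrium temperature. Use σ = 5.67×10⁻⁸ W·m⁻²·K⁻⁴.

T ≈ 295 K

At equilibrium, absorbed power = emitted power.
Absorbing cross-section = πr² = 18.10 m²; emitting surface = 4πr² = 72.38 m² (ratio 4).
S·A_cross = εσ·A_surf·T⁴  ⇒  T⁴ = S/(4σ).
T⁴ = 1.00·1710/(4·5.67×10⁻⁸) = 7.540×10⁹ K⁴.
T = (7.540×10⁹)^(1/4).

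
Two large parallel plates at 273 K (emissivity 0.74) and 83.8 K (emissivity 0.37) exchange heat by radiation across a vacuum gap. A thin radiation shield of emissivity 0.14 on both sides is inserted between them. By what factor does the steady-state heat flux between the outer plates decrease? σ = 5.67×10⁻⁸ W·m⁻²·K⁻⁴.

Without shield: q₀ = σΔ(T⁴)/(1/ε₁+1/ε₂−1) with denominator 3.054.
With shield the two gaps are in series; the resistances add: (1/ε₁+1/ε_s−1)+(1/ε_s+1/ε₂−1) = 7.494+8.846 = 16.34.
Heat-flux ratio q₀/q = 16.34/3.054.

factor ≈ 5.35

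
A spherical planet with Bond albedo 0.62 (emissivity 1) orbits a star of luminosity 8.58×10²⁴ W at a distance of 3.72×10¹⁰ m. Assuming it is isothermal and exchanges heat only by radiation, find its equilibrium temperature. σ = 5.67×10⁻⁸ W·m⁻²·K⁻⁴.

First find the stellar flux at distance d: S = L/(4πd²) = 8.58×10²⁴/(4π·(3.72×10¹⁰)²) = 493.4 W/m².
For an isothermal sphere, absorbed (1−a)S·πr² = emitted σ·4πr²·T⁴, so T⁴ = (1−a)S/(4σ).
T⁴ = 0.380·493.4/(4·5.67×10⁻⁸) = 8.267×10⁸ K⁴.

T ≈ 170 K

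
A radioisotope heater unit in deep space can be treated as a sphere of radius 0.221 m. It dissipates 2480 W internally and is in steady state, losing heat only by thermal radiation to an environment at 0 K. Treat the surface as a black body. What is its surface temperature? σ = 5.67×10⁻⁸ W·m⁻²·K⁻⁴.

T ≈ 517 K

Steady state: internal power = radiated power, P = εσA T⁴.
Radiating area A = 4πr² = 0.6138 m².
T⁴ = P/(εσA) = 2480/(1.0·5.67×10⁻⁸·0.6138) = 7.126×10¹⁰ K⁴.
T = (7.126×10¹⁰)^(1/4).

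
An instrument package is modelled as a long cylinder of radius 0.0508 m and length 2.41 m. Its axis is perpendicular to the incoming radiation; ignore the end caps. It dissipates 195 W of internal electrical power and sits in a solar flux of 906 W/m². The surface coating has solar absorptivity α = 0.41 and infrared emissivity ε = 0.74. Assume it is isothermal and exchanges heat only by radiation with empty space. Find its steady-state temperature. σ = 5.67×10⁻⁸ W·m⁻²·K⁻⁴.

At steady state, absorbed solar power + internal power = radiated power.
Absorbed: α·S·A_cross = 0.41·906·0.2449 = 90.95 W (cross-section 2rL).
Total input = 90.95 + 195 = 286.0 W.
Radiated: εσ·A_surf·T⁴ with A_surf = 2πrL = 0.7692 m².
T⁴ = 286.0/(0.74·5.67×10⁻⁸·0.7692) = 8.860×10⁹ K⁴.

T ≈ 307 K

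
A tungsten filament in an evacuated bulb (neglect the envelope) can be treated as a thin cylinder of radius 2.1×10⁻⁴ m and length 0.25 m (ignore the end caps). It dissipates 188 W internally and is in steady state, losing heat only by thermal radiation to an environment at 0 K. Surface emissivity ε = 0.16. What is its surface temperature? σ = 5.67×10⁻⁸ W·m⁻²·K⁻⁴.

T ≈ 2820 K

Steady state: internal power = radiated power, P = εσA T⁴.
Radiating area A = 2πrL = 3.299×10⁻⁴ m².
T⁴ = P/(εσA) = 188/(0.16·5.67×10⁻⁸·3.299×10⁻⁴) = 6.282×10¹³ K⁴.
T = (6.282×10¹³)^(1/4).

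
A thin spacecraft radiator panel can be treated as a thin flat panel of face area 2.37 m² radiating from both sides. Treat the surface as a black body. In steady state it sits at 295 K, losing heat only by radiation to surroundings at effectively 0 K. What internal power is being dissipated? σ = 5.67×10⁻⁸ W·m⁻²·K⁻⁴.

Steady state: P = εσA T⁴.
A = 2·2.37 = 4.740 m²; T⁴ = (295)⁴ = 7.573×10⁹ K⁴.
P = 1.0 × 5.67×10⁻⁸ × 4.740 × 7.573×10⁹.

P ≈ 2040 W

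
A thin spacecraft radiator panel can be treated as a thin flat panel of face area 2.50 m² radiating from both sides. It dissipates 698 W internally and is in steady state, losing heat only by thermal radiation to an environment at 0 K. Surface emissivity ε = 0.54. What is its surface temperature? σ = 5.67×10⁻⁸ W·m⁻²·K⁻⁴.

Steady state: internal power = radiated power, P = εσA T⁴.
Radiating area A = 2·2.50 = 5.000 m².
T⁴ = P/(εσA) = 698/(0.54·5.67×10⁻⁸·5.000) = 4.559×10⁹ K⁴.
T = (4.559×10⁹)^(1/4).

T ≈ 260 K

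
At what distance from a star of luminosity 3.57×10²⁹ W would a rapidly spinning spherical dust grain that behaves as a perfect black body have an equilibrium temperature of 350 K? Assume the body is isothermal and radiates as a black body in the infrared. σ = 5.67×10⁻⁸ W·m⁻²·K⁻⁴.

For an isothermal black-emitting sphere, (1−a)S·πr² = σ·4πr²·T⁴ ⇒ S = 4σT⁴/(1−a).
S = 4·5.67×10⁻⁸·(350)⁴/1.00 = 3403 W/m².
Flux falls as S = L/(4πd²), so d = √(L/(4πS)) = √(3.57×10²⁹/(4π·3403)).

d ≈ 2.89×10¹² m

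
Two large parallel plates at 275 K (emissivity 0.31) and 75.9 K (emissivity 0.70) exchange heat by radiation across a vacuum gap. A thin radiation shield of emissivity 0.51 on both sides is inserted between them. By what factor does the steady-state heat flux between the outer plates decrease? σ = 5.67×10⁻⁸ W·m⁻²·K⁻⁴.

Without shield: q₀ = σΔ(T⁴)/(1/ε₁+1/ε₂−1) with denominator 3.654.
With shield the two gaps are in series; the resistances add: (1/ε₁+1/ε_s−1)+(1/ε_s+1/ε₂−1) = 4.187+2.389 = 6.576.
Heat-flux ratio q₀/q = 6.576/3.654.

factor ≈ 1.80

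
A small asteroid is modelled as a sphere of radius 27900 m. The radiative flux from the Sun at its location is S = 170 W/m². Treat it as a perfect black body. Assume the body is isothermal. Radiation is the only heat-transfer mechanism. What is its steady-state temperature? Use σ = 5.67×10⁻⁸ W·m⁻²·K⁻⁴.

T ≈ 165 K

At equilibrium, absorbed power = emitted power.
Absorbing cross-section = πr² = 2.445×10⁹ m²; emitting surface = 4πr² = 9.782×10⁹ m² (ratio 4).
S·A_cross = εσ·A_surf·T⁴  ⇒  T⁴ = S/(4σ).
T⁴ = 1.00·170/(4·5.67×10⁻⁸) = 7.496×10⁸ K⁴.
T = (7.496×10⁸)^(1/4).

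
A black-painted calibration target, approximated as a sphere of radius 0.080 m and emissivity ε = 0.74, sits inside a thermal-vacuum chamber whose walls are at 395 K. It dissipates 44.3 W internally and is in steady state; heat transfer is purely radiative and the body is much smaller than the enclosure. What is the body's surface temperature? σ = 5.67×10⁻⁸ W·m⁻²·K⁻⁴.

T ≈ 440 K

For a small grey body in a large enclosure, net radiated power = εσA(T⁴ − T_w⁴).
Steady state: P = εσA(T⁴ − T_w⁴) with A = 4πr² = 0.08042 m².
T⁴ = P/(εσA) + T_w⁴ = 44.3/(0.74·5.67×10⁻⁸·0.08042) + (395)⁴
    = 1.313×10¹⁰ + 2.434×10¹⁰ = 3.747×10¹⁰ K⁴.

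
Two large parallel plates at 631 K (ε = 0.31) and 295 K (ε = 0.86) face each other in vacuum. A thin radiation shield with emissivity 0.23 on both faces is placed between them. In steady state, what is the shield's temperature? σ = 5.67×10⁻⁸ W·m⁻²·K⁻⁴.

T_s ≈ 513 K

In steady state the net flux on the hot side equals that on the cold side.
σ(T₁⁴−T_s⁴)/D₁ = σ(T_s⁴−T₂⁴)/D₂, with D₁ = 1/ε₁+1/ε_s−1 = 6.574, D₂ = 1/ε_s+1/ε₂−1 = 4.511.
Solve for T_s⁴: T_s⁴ = (D₂·T₁⁴ + D₁·T₂⁴)/(D₁+D₂) = 6.900×10¹⁰ K⁴.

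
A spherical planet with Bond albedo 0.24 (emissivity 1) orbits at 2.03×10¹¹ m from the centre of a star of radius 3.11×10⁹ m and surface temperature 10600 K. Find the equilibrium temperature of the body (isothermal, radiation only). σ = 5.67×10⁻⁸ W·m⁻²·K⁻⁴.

T ≈ 866 K

The star's surface emits σT_*⁴; at distance d the flux is S = σT_*⁴(R_*/d)².
S = 5.67×10⁻⁸·(10600)⁴·(3.11×10⁹/2.03×10¹¹)² = 1.680×10⁵ W/m².
For an isothermal sphere T⁴ = (1−a)S/(4σ) = 5.630×10¹¹ K⁴.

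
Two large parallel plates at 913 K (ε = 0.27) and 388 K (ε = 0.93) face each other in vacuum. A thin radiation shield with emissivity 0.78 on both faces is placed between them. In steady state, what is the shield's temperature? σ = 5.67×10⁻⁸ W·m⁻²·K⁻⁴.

T_s ≈ 663 K

In steady state the net flux on the hot side equals that on the cold side.
σ(T₁⁴−T_s⁴)/D₁ = σ(T_s⁴−T₂⁴)/D₂, with D₁ = 1/ε₁+1/ε_s−1 = 3.986, D₂ = 1/ε_s+1/ε₂−1 = 1.357.
Solve for T_s⁴: T_s⁴ = (D₂·T₁⁴ + D₁·T₂⁴)/(D₁+D₂) = 1.934×10¹¹ K⁴.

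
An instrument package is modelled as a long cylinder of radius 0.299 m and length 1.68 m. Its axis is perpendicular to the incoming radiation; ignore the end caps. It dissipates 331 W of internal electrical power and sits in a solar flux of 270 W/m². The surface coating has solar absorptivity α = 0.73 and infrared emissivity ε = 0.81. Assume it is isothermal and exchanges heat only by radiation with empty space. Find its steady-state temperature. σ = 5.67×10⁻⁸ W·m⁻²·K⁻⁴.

At steady state, absorbed solar power + internal power = radiated power.
Absorbed: α·S·A_cross = 0.73·270·1.005 = 198.0 W (cross-section 2rL).
Total input = 198.0 + 331 = 529.0 W.
Radiated: εσ·A_surf·T⁴ with A_surf = 2πrL = 3.156 m².
T⁴ = 529.0/(0.81·5.67×10⁻⁸·3.156) = 3.650×10⁹ K⁴.

T ≈ 246 K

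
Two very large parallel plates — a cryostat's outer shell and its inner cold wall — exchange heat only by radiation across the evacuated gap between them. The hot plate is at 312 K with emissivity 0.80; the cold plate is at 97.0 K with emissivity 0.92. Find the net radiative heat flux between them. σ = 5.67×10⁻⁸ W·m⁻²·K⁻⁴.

For two infinite grey parallel plates, q = σ(T₁⁴ − T₂⁴)/(1/ε₁ + 1/ε₂ − 1).
T₁⁴ − T₂⁴ = 9.476×10⁹ − 8.853×10⁷ = 9.387×10⁹ K⁴.
1/ε₁ + 1/ε₂ − 1 = 1.250 + 1.087 − 1 = 1.337.
q = 5.67×10⁻⁸ × 9.387×10⁹ / 1.337.

q ≈ 398 W/m²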